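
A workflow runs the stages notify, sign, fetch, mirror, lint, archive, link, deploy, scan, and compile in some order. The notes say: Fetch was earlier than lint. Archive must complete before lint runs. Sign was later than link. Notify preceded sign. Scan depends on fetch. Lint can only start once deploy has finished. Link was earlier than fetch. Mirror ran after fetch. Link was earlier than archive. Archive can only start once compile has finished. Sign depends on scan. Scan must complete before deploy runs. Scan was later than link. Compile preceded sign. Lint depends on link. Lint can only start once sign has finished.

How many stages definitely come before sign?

5

Directly stated before sign: compile, link, notify, and scan.
Fetch reaches sign via fetch → scan → sign.
No chain forces archive (or any of the others) ahead of sign.
That's compile, fetch, link, notify, and scan — 5 in all.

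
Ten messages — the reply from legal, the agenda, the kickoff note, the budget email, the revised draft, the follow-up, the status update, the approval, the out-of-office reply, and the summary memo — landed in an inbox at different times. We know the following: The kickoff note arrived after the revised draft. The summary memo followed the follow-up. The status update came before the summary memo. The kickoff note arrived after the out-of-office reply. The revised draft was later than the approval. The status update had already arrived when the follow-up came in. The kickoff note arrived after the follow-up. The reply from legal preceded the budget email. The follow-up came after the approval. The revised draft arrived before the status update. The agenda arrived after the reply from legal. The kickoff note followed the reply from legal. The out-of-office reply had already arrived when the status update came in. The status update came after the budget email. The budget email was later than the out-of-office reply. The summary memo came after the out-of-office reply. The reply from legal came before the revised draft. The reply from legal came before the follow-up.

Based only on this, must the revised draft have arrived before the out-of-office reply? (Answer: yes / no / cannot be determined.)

No chain of stated constraints runs from the revised draft to the out-of-office reply, and none runs from the out-of-office reply to the revised draft either.
So the relative order of the revised draft and the out-of-office reply is not fixed by the given facts.

cannot be determined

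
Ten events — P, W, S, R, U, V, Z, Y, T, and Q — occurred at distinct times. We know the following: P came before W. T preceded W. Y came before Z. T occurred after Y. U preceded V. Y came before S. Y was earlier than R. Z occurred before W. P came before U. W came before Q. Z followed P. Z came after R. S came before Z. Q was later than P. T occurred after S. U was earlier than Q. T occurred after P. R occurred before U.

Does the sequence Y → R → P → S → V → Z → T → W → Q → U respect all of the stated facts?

The constraints require U before V, but in the proposed sequence V appears ahead of U. That one violation is enough.

no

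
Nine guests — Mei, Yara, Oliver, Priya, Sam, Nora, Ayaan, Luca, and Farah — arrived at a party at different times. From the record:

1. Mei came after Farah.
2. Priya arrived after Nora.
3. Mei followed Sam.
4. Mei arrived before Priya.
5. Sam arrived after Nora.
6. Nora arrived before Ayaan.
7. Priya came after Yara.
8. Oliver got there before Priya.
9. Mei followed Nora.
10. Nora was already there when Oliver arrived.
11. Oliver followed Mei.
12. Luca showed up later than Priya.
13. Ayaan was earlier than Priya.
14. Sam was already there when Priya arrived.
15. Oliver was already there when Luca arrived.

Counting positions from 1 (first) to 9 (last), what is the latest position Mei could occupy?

Mei must come before Luca, Oliver, and Priya — 3 guests forced after them.
Everything else can be placed before Mei in some valid order, so Mei can sit as late as position 9 − 3 = 6.

6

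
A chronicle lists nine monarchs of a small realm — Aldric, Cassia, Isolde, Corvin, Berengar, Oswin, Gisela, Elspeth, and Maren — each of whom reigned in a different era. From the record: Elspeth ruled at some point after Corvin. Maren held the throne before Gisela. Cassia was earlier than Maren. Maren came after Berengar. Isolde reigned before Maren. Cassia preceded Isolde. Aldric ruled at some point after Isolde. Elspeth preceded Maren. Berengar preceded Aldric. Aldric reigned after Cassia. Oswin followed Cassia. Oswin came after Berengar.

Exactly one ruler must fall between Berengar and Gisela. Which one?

Maren

Tracing the constraints gives Berengar → Maren → Gisela, so Maren sits after Berengar and before Gisela.
No other ruler is forced both after Berengar and before Gisela.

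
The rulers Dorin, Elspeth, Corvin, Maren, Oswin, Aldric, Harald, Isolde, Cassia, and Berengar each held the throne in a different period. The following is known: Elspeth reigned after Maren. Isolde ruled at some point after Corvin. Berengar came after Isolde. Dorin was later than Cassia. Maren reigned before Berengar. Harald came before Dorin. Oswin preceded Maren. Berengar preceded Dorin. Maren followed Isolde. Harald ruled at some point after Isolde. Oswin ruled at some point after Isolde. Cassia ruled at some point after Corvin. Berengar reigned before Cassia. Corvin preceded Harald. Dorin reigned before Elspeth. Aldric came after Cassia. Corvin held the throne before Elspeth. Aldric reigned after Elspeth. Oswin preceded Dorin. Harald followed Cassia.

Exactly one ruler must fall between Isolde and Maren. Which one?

Tracing the constraints gives Isolde → Oswin → Maren, so Oswin sits after Isolde and before Maren.
No other ruler is forced both after Isolde and before Maren.

Oswin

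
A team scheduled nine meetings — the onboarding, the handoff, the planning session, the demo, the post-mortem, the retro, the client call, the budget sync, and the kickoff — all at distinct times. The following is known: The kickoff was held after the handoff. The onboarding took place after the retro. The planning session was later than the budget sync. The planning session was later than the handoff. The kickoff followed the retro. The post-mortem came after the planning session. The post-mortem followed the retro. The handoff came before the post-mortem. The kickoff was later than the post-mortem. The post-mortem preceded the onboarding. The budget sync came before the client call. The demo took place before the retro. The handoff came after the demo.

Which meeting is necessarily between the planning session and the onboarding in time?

Tracing the constraints gives the planning session → the post-mortem → the onboarding, so the post-mortem sits after the planning session and before the onboarding.
No other meeting is forced both after the planning session and before the onboarding.

the post-mortem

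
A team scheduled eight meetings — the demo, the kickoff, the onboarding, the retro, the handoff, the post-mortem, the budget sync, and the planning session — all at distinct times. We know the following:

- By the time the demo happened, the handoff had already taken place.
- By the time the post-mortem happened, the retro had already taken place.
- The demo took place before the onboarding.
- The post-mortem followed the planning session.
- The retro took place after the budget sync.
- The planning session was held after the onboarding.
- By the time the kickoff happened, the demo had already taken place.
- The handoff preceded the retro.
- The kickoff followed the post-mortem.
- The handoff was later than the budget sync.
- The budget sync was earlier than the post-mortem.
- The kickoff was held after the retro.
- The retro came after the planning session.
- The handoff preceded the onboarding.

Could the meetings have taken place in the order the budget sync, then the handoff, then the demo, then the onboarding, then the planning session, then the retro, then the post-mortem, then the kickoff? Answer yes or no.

Check each stated constraint against the proposed order — e.g. the budget sync is ahead of the retro; the budget sync is ahead of the post-mortem. Every pair is in the required order; nothing is violated.

yes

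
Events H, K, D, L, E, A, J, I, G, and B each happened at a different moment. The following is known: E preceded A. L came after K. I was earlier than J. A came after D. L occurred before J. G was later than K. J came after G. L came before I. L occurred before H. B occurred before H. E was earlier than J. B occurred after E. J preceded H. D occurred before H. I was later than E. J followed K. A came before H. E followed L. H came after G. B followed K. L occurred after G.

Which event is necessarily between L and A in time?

E

Tracing the constraints gives L → E → A, so E sits after L and before A.
No other event is forced both after L and before A.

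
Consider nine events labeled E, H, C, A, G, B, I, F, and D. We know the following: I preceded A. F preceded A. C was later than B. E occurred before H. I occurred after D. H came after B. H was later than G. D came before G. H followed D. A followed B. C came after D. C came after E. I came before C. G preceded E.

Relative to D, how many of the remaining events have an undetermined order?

2

Forced after D: A, C, E, G, H, and I.
That leaves B and F with no forced order relative to D — 2.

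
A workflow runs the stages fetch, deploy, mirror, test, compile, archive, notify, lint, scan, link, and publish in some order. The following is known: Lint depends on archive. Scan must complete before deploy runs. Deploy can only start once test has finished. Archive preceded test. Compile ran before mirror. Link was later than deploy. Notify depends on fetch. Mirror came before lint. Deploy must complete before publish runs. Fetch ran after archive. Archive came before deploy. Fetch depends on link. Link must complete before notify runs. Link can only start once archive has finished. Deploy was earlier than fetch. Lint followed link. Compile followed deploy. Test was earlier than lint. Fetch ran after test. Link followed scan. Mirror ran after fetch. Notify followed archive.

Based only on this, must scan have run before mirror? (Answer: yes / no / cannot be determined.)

Chain the constraints: scan → deploy → fetch → mirror. Each link is directly stated, so scan comes before mirror.

yes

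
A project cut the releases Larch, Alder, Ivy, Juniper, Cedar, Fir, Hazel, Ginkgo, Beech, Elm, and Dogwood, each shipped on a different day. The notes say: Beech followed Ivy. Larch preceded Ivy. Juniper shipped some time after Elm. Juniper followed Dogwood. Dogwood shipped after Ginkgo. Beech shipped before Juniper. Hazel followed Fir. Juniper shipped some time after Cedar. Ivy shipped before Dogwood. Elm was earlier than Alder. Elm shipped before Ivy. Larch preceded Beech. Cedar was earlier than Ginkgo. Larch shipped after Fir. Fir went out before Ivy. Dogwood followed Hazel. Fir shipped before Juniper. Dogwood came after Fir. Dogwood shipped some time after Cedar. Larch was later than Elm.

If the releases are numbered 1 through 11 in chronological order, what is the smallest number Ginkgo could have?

2

Cedar must come before Ginkgo — 1 forced predecessor.
Nothing else is forced ahead of Ginkgo, so its earliest slot is position 1 + 1 = 2.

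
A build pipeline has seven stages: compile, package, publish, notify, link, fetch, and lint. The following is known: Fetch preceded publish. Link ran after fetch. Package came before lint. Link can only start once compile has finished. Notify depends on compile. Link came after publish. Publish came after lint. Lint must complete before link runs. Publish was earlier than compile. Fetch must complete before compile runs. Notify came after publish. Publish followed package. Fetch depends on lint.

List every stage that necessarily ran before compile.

fetch, lint, package, publish

Directly stated before compile: fetch and publish.
Lint reaches compile via lint → publish → compile.
Package reaches compile via package → publish → compile.
No chain forces link (or any of the others) ahead of compile.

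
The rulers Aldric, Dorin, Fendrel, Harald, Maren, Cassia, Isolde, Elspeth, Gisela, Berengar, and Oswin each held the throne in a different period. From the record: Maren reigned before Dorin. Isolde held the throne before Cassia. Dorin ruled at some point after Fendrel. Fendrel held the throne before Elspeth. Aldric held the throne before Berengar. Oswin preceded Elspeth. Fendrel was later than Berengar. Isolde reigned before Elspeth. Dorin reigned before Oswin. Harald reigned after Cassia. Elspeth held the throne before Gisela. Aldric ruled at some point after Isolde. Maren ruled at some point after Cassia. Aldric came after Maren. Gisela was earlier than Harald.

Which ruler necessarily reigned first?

Isolde

Isolde has a chain of constraints placing them before every other ruler, so Isolde must be first.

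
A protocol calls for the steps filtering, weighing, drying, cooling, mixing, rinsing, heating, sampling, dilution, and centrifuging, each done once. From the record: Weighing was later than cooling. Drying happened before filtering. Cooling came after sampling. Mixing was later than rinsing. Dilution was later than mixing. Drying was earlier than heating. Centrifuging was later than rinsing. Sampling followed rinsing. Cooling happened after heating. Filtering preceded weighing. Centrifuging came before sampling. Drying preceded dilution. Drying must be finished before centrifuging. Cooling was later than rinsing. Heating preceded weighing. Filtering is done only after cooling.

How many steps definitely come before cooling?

5

Directly stated before cooling: heating, rinsing, and sampling.
Centrifuging reaches cooling via centrifuging → sampling → cooling.
Drying reaches cooling via drying → heating → cooling.
That's centrifuging, drying, heating, rinsing, and sampling — 5 in all.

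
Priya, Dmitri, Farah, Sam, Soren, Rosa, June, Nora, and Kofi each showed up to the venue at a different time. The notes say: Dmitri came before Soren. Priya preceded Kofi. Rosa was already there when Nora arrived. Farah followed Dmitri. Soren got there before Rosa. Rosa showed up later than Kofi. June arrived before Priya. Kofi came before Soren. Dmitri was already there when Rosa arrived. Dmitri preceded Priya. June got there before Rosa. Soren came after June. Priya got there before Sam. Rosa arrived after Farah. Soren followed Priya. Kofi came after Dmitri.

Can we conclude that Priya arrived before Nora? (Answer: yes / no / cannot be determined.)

yes

Chain the constraints: Priya → Soren → Rosa → Nora. Each link is directly stated, so Priya comes before Nora.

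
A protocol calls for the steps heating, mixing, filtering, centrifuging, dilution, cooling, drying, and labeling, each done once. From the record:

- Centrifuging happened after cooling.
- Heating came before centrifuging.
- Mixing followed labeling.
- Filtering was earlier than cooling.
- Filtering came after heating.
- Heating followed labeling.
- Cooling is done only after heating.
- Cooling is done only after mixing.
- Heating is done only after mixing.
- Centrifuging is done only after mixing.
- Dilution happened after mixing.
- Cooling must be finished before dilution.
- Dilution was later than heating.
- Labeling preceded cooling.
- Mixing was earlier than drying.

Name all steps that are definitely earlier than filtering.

heating, labeling, mixing

Directly stated before filtering: heating.
Labeling reaches filtering via labeling → heating → filtering.
Mixing reaches filtering via mixing → heating → filtering.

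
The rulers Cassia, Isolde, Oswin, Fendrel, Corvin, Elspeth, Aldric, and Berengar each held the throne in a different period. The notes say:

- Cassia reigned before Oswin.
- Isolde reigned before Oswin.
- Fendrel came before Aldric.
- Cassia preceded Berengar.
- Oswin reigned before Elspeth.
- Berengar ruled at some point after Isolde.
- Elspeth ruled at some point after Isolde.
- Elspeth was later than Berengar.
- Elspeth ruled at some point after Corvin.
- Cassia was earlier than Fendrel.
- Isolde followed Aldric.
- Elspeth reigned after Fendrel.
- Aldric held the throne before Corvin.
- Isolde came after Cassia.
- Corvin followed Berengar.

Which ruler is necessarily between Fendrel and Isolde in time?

Tracing the constraints gives Fendrel → Aldric → Isolde, so Aldric sits after Fendrel and before Isolde.
No other ruler is forced both after Fendrel and before Isolde.

Aldric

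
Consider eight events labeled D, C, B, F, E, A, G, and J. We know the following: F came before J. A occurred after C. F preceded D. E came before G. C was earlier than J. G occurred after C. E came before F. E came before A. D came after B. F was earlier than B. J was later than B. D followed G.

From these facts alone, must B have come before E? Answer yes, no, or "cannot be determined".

no

Tracing the constraints gives E → F → B, so E must come before B.
That means B cannot be before E.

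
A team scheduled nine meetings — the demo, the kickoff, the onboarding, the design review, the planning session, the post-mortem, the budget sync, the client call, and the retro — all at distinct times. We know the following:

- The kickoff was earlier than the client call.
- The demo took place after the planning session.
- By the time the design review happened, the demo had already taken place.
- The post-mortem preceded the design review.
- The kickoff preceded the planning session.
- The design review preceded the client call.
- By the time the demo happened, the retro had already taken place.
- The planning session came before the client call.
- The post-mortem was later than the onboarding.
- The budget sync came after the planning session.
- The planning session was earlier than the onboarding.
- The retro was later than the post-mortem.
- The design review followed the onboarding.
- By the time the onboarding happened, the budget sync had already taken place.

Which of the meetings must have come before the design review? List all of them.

the budget sync, the demo, the kickoff, the onboarding, the planning session, the post-mortem, the retro

Directly stated before the design review: the demo, the onboarding, and the post-mortem.
The budget sync reaches the design review via the budget sync → the onboarding → the design review.
The kickoff reaches the design review via the kickoff → the planning session → the onboarding → the design review.
The planning session reaches the design review via the planning session → the onboarding → the design review.
Likewise the retro reaches the design review by chaining the stated constraints.
No chain forces the client call ahead of the design review.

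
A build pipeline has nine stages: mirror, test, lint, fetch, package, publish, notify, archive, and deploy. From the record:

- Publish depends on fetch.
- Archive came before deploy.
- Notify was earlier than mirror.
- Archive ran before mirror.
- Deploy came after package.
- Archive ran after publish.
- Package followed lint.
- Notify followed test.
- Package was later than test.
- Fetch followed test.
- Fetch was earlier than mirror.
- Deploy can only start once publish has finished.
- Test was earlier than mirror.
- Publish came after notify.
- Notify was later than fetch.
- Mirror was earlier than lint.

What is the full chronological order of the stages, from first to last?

The constraints fix every adjacent pair, so only one ordering works:
test → fetch → notify → publish → archive → mirror → lint → package → deploy.

test, fetch, notify, publish, archive, mirror, lint, package, deploy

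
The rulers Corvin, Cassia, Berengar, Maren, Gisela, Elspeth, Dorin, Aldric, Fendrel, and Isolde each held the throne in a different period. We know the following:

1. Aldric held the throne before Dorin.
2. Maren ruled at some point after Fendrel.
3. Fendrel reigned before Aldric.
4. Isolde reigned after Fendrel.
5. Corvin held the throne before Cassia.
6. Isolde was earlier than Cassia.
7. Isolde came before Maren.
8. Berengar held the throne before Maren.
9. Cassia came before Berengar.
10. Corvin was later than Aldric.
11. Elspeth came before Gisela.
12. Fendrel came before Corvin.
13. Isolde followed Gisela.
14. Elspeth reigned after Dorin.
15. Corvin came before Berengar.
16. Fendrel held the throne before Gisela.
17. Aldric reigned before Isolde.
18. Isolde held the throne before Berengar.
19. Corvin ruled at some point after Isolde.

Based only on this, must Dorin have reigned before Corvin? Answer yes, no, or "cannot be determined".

yes

Chain the constraints: Dorin → Elspeth → Gisela → Isolde → Corvin. Each link is directly stated, so Dorin comes before Corvin.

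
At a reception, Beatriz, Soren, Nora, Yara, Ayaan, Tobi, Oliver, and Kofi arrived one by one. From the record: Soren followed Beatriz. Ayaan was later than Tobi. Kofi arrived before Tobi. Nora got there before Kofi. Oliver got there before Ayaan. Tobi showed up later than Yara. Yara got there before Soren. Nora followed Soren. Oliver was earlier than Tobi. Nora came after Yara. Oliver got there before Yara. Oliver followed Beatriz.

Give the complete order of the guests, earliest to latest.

Beatriz, Oliver, Yara, Soren, Nora, Kofi, Tobi, Ayaan

The constraints fix every adjacent pair, so only one ordering works:
Beatriz → Oliver → Yara → Soren → Nora → Kofi → Tobi → Ayaan.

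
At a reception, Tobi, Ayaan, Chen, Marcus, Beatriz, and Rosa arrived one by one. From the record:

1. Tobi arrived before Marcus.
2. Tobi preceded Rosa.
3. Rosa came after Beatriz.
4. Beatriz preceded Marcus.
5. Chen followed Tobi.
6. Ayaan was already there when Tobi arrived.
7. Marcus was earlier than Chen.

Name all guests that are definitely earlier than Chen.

Ayaan, Beatriz, Marcus, Tobi

Directly stated before Chen: Marcus and Tobi.
Ayaan reaches Chen via Ayaan → Tobi → Chen.
Beatriz reaches Chen via Beatriz → Marcus → Chen.
No chain forces Rosa ahead of Chen.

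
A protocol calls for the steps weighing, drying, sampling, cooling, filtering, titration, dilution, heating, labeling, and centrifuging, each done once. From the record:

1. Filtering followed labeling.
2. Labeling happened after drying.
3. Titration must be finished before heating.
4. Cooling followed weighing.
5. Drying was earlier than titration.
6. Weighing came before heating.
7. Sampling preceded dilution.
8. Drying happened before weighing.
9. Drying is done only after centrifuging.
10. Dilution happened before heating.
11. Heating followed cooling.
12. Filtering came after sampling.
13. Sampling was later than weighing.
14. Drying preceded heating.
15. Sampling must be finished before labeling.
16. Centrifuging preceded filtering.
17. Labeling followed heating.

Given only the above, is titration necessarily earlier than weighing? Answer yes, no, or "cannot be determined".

No chain of stated constraints runs from titration to weighing, and none runs from weighing to titration either.
So the relative order of titration and weighing is not fixed by the given facts.

cannot be determined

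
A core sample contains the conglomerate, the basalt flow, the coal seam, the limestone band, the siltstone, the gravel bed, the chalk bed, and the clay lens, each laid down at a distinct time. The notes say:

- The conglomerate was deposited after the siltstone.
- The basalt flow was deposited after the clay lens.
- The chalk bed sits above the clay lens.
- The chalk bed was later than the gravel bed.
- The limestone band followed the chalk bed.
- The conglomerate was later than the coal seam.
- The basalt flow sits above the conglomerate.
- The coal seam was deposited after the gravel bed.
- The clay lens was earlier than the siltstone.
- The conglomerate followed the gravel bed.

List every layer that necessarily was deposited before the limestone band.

the chalk bed, the clay lens, the gravel bed

Directly stated before the limestone band: the chalk bed.
The clay lens reaches the limestone band via the clay lens → the chalk bed → the limestone band.
The gravel bed reaches the limestone band via the gravel bed → the chalk bed → the limestone band.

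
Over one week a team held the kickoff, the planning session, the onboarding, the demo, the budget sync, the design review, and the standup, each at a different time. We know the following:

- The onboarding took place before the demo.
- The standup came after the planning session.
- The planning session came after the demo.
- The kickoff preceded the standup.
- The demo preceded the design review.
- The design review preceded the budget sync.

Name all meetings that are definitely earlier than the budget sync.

Directly stated before the budget sync: the design review.
The demo reaches the budget sync via the demo → the design review → the budget sync.
The onboarding reaches the budget sync via the onboarding → the demo → the design review → the budget sync.
No chain forces the planning session (or any of the others) ahead of the budget sync.

the demo, the design review, the onboarding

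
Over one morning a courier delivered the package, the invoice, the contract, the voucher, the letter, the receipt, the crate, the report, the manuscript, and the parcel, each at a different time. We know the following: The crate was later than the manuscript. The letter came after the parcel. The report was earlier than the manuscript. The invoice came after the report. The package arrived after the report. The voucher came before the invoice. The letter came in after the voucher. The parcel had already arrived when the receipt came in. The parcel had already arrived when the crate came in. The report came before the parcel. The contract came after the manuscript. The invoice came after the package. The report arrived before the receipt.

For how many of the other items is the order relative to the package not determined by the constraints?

7

Forced before the package: the report; forced after the package: the invoice.
That leaves the contract, the crate, the letter, the manuscript, the parcel, the receipt, and the voucher with no forced order relative to the package — 7.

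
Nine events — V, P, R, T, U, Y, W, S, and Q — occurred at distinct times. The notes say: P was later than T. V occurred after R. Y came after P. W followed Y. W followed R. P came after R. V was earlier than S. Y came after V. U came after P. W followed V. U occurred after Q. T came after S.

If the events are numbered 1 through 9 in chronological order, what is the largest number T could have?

5

T must come before P, U, W, and Y — 4 events forced after it.
Everything else can be placed before T in some valid order, so T can sit as late as position 9 − 4 = 5.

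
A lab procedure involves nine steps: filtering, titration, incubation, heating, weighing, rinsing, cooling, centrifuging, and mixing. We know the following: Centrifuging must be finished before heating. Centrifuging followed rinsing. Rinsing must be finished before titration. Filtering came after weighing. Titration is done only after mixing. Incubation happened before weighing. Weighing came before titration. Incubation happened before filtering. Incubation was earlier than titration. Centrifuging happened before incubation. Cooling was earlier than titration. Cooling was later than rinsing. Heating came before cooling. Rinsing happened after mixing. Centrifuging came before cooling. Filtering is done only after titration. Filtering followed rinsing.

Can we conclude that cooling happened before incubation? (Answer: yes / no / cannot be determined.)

No chain of stated constraints runs from cooling to incubation, and none runs from incubation to cooling either.
So the relative order of cooling and incubation is not fixed by the given facts.

cannot be determined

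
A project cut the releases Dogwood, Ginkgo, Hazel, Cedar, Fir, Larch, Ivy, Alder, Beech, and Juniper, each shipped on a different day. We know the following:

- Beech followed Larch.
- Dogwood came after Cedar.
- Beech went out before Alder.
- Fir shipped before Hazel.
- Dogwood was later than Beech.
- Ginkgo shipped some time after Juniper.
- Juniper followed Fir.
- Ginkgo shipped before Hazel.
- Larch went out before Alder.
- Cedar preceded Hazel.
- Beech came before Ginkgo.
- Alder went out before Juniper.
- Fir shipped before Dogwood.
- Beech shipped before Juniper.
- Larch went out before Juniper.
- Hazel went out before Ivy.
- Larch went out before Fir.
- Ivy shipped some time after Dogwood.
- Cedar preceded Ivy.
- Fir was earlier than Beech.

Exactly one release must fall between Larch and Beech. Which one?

Fir

Tracing the constraints gives Larch → Fir → Beech, so Fir sits after Larch and before Beech.
No other release is forced both after Larch and before Beech.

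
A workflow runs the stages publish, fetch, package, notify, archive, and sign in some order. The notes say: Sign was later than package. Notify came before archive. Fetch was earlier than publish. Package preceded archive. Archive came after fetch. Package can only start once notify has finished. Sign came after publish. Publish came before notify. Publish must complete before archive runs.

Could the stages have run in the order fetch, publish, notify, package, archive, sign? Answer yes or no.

Check each stated constraint against the proposed order — e.g. fetch is ahead of archive; publish is ahead of sign. Every pair is in the required order; nothing is violated.

yes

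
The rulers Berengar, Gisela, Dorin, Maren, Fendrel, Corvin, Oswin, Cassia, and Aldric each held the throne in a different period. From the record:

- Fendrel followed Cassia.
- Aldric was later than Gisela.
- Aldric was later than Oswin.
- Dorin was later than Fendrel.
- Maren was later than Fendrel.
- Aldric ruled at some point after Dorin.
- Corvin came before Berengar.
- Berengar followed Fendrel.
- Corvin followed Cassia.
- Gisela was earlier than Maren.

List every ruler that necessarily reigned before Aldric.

Directly stated before Aldric: Dorin, Gisela, and Oswin.
Cassia reaches Aldric via Cassia → Fendrel → Dorin → Aldric.
Fendrel reaches Aldric via Fendrel → Dorin → Aldric.

Cassia, Dorin, Fendrel, Gisela, Oswin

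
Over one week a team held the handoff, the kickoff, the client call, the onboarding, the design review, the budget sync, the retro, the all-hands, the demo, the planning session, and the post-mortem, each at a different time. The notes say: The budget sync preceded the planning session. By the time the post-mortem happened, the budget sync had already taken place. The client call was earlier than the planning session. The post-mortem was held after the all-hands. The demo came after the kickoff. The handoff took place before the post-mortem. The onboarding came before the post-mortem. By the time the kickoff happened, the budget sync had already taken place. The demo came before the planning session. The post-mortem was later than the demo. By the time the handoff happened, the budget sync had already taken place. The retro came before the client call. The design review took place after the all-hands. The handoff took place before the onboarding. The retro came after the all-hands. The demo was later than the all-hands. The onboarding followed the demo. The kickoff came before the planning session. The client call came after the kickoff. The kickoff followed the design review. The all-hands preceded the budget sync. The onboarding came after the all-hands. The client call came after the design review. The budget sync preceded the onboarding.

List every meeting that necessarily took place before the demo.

Directly stated before the demo: the all-hands and the kickoff.
The budget sync reaches the demo via the budget sync → the kickoff → the demo.
The design review reaches the demo via the design review → the kickoff → the demo.

the all-hands, the budget sync, the design review, the kickoff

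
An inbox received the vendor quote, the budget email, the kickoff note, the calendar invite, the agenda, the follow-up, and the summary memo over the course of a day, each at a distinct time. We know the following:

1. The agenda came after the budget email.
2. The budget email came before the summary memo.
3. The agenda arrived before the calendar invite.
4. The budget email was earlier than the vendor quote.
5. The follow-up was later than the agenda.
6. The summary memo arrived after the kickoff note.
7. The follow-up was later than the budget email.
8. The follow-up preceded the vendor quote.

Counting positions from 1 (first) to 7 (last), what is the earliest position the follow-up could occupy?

3

The agenda and the budget email must both come before the follow-up — 2 forced predecessors.
Nothing else is forced ahead of the follow-up, so its earliest slot is position 2 + 1 = 3.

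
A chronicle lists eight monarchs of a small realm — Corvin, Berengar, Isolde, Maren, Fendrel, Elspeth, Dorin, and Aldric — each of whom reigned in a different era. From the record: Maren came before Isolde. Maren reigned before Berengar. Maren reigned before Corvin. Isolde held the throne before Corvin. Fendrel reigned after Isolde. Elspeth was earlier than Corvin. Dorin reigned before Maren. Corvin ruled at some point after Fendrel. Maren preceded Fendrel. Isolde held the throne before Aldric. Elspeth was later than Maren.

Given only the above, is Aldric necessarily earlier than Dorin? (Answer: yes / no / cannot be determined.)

Tracing the constraints gives Dorin → Maren → Isolde → Aldric, so Dorin must come before Aldric.
That means Aldric cannot be before Dorin.

no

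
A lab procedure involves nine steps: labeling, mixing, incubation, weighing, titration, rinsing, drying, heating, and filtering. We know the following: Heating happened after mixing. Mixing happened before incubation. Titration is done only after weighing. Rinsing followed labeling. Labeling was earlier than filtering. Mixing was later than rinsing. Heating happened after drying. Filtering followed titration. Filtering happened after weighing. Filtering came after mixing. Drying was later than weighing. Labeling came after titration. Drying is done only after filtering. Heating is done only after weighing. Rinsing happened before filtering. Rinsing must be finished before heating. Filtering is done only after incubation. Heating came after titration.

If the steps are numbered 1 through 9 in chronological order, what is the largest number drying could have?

Drying must come before heating — 1 step forced after it.
Everything else can be placed before drying in some valid order, so drying can sit as late as position 9 − 1 = 8.

8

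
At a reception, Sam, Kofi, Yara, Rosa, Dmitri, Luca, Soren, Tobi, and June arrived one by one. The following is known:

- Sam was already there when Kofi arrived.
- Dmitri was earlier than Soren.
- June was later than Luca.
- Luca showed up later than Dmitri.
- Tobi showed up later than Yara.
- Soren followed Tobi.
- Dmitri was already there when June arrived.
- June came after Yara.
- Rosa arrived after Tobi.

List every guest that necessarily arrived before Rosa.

Directly stated before Rosa: Tobi.
Yara reaches Rosa via Yara → Tobi → Rosa.
No chain forces Luca (or any of the others) ahead of Rosa.

Tobi, Yara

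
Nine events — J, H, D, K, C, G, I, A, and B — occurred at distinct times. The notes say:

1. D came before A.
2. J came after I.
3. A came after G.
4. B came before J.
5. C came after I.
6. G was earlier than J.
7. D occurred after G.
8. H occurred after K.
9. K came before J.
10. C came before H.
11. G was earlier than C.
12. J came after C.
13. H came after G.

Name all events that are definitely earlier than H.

C, G, I, K

Directly stated before H: C, G, and K.
I reaches H via I → C → H.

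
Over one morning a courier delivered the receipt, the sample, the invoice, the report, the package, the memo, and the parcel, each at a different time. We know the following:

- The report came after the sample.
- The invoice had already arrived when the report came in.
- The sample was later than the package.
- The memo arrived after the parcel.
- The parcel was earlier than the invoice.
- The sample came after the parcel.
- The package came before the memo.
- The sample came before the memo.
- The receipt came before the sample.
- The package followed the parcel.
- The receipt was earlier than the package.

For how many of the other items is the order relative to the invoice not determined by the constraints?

4

Forced before the invoice: the parcel; forced after the invoice: the report.
That leaves the memo, the package, the receipt, and the sample with no forced order relative to the invoice — 4.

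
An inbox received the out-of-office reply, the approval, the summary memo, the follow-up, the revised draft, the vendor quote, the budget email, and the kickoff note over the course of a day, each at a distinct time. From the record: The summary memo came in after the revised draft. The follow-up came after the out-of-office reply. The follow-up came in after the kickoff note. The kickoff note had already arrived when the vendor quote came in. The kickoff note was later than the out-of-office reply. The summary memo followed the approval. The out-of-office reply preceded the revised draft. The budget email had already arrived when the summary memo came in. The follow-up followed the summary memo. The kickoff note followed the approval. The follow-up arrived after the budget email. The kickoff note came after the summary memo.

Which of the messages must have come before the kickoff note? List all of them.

the approval, the budget email, the out-of-office reply, the revised draft, the summary memo

Directly stated before the kickoff note: the approval, the out-of-office reply, and the summary memo.
The budget email reaches the kickoff note via the budget email → the summary memo → the kickoff note.
The revised draft reaches the kickoff note via the revised draft → the summary memo → the kickoff note.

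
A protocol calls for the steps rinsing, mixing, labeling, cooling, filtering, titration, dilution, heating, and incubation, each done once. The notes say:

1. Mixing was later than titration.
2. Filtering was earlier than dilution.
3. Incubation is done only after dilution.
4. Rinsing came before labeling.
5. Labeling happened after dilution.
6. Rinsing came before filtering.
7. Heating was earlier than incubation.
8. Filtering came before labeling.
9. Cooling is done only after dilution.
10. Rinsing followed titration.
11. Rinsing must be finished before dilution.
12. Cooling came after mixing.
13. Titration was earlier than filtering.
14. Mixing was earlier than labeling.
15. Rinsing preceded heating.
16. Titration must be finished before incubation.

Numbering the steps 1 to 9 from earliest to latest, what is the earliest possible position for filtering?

3

Rinsing and titration must both come before filtering — 2 forced predecessors.
Nothing else is forced ahead of filtering, so its earliest slot is position 2 + 1 = 3.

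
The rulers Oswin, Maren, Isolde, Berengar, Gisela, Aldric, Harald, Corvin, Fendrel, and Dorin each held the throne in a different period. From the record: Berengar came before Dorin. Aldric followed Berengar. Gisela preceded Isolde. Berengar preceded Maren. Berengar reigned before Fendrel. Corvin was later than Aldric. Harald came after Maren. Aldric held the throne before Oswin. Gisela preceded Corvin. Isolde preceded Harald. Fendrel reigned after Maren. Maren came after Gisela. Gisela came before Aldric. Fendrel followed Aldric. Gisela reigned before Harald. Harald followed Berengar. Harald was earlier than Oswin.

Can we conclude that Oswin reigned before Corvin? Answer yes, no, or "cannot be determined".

cannot be determined

No chain of stated constraints runs from Oswin to Corvin, and none runs from Corvin to Oswin either.
So the relative order of Oswin and Corvin is not fixed by the given facts.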